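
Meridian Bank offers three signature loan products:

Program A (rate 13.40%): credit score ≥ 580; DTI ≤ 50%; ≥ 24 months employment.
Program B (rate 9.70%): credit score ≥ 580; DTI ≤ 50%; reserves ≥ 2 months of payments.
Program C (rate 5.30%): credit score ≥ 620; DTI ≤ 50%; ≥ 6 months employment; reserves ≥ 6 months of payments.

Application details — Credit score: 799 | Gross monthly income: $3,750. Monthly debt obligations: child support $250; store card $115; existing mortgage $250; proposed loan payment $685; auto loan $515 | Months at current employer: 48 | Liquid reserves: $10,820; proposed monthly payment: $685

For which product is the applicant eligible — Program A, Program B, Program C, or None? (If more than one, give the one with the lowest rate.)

Total debts = (250 + 115 + 250 + 685 + 515) = 1,815; DTI = 1,815/3,750 = 48.4%.
Reserves = 10,820/685 = 15.8 months.
Program A: score 799 ≥ 580; DTI 48.4% ≤ 50%; employment 48 ≥ 24 mo → qualifies.
Program B: score 799 ≥ 580; DTI 48.4% ≤ 50%; reserves 15.8 ≥ 2 mo → qualifies.
Program C: score 799 ≥ 620; DTI 48.4% ≤ 50%; employment 48 ≥ 6 mo; reserves 15.8 ≥ 6 mo → qualifies.
Qualifying: Program A, Program B, Program C. Lowest rate is 5.30% → Program C.

Program C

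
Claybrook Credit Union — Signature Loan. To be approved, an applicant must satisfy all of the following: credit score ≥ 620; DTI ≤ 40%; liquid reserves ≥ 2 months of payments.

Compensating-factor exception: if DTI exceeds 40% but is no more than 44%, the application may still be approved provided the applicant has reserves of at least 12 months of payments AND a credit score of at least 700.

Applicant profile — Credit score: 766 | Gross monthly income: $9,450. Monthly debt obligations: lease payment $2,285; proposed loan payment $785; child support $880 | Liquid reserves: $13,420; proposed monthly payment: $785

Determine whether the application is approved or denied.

Credit score 766 ≥ 620 (meets base)
Total debts = (2,285 + 785 + 880) = 3,950. DTI = 3,950/9,450 = 41.8% > 40% — standard DTI limit exceeded.
Liquid reserves cover 13,420/785 = 17.1 months — ≥ 2 required
DTI 41.8% is within the 40%–44% exception band; checking compensating factors.
Override check — reserves: 17.1 mo (ok); score: 766 (ok).
Both compensating conditions met → exception applies.

Approved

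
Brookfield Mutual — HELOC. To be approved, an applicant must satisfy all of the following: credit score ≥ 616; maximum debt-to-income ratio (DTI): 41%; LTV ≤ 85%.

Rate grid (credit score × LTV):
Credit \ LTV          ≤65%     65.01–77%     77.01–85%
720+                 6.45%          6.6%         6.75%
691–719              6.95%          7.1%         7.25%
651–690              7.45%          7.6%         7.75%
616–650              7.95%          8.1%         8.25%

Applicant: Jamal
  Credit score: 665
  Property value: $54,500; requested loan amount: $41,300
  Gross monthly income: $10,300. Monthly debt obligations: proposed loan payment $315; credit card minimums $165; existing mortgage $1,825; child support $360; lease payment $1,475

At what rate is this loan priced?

Credit score 665 ≥ 616; Total monthly debts = (315 + 165 + 1,825 + 360 + 1,475) = 4,140. DTI = 4,140/10,300 = 40.2% ≤ 41%
LTV: 41,300 ÷ 54,500 = 75.8%, within 85% cap
Credit 665 → row 651–690; LTV 75.8% → column 65.01–77%. Grid cell → 7.6%.

7.6%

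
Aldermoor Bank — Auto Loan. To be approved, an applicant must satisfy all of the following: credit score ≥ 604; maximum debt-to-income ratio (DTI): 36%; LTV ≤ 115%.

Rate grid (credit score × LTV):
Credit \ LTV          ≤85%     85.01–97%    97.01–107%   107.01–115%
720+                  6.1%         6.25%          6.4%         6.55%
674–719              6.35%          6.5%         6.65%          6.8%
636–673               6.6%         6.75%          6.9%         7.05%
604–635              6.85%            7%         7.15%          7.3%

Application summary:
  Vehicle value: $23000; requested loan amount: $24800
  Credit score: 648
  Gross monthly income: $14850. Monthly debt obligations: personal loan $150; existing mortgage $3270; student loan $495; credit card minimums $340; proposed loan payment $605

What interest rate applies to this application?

Credit score 648 ≥ 604; Total monthly debts = (150 + 3,270 + 495 + 340 + 605) = 4,860. Debt-to-income = 4,860/14,850 = 32.7% — meets 36% limit
Loan-to-value = 24,800/23,000 = 107.8% — pass (115% max)
Credit 648 → row 636–673; LTV 107.8% → column 107.01–115%. Grid cell → 7.05%.

7.05%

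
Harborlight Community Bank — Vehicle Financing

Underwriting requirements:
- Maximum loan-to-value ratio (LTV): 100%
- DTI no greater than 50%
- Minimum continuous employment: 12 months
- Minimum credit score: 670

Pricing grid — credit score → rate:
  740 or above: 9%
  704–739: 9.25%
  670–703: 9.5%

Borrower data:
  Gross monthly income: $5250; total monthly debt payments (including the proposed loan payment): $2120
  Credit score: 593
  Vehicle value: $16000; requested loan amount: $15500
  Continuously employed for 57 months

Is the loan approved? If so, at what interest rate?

Denied

Credit score 593 < 670 (below minimum)
Employment 57 ≥ 12 months
Debt-to-income = 2,120/5,250 = 40.4% — meets 50% limit
Loan-to-value = 15,500/16,000 = 96.9% — pass (100% max)
Not all requirements met → denied.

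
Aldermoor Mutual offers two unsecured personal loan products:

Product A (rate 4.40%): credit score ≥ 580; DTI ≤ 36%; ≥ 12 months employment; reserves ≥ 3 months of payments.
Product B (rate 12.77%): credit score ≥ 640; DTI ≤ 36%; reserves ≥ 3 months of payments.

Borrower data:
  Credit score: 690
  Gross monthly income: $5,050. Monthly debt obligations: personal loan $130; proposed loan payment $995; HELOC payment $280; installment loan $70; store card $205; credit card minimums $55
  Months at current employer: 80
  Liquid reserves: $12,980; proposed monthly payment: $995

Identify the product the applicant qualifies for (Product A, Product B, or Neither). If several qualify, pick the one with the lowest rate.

Product A

Total debts = (130 + 995 + 280 + 70 + 205 + 55) = 1,735; DTI = 1,735/5,050 = 34.4%.
Reserves = 12,980/995 = 13.0 months.
Product A: score 690 ≥ 580; DTI 34.4% ≤ 36%; employment 80 ≥ 12 mo; reserves 13.0 ≥ 3 mo → qualifies.
Product B: score 690 ≥ 640; DTI 34.4% ≤ 36%; reserves 13.0 ≥ 3 mo → qualifies.
Qualifying: Product A, Product B. Lowest rate is 4.40% → Product A.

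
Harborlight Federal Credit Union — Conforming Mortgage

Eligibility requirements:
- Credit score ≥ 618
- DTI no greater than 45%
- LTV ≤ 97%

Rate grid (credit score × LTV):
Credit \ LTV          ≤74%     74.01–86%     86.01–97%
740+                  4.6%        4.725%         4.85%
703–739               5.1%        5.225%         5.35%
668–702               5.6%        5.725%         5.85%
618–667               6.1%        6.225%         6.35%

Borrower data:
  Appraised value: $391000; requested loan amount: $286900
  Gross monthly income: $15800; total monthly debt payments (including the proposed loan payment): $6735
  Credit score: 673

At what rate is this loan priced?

Credit score 673 ≥ 618; Debt-to-income = 6,735/15,800 = 42.6% — meets 45% limit
LTV: 286,900 ÷ 391,000 = 73.4%, within 97% cap
Score 673 is in the 668–702 band; LTV 73.4% is in the ≤74% band → 5.6%.

5.6%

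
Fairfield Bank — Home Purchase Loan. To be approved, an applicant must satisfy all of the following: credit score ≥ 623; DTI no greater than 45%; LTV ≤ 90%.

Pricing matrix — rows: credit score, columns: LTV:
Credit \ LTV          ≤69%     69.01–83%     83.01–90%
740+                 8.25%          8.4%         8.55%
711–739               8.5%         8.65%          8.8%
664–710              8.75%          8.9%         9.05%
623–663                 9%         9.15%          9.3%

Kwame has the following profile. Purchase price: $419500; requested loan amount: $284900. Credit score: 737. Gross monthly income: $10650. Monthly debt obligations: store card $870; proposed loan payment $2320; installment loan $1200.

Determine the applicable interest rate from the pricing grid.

Credit score 737 ≥ 623; Total monthly debts = (870 + 2,320 + 1,200) = 4,390. Debt-to-income = 4,390/10,650 = 41.2% — meets 45% limit
LTV: 284,900 ÷ 419,500 = 67.9%, within 90% cap
Credit 737 → row 711–739; LTV 67.9% → column ≤69%. Grid cell → 8.5%.

8.5%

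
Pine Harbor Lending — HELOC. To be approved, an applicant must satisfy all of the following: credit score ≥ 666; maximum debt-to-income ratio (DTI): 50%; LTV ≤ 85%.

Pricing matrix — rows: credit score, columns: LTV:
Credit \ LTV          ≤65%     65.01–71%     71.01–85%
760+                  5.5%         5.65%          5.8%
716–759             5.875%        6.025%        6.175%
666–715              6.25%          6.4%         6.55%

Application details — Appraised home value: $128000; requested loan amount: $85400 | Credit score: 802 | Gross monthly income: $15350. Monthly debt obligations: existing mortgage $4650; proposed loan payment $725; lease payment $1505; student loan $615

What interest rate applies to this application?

Credit score 802 ≥ 666; Total monthly debts = (4,650 + 725 + 1,505 + 615) = 7,495. Debt-to-income = 7,495/15,350 = 48.8% — meets 50% limit
LTV = 85,400/128,000 = 66.7% ≤ 85%
Score 802 is in the 760+ band; LTV 66.7% is in the 65.01–71% band → 5.65%.

5.65%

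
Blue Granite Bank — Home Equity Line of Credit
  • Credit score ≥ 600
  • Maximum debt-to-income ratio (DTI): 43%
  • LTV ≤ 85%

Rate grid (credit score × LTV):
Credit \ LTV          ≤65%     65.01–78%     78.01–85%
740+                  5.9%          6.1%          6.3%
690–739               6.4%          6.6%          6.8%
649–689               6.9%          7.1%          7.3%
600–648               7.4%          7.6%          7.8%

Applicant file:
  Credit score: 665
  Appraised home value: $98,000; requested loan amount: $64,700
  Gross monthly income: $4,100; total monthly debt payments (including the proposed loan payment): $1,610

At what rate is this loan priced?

7.1%

Credit score 665 ≥ 600; Debt-to-income = 1,610/4,100 = 39.3% — meets 43% limit
Loan-to-value = 64,700/98,000 = 66% — pass (85% max)
Credit 665 → row 649–689; LTV 66% → column 65.01–78%. Grid cell → 7.1%.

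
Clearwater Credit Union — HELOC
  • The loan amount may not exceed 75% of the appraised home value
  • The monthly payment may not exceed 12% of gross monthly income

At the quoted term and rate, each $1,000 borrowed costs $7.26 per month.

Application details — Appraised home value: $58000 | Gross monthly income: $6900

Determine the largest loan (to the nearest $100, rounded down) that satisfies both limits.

Payment cap: 12% × $6,900 = $828/month.
At $7.26 per $1,000, that supports 828/7.26 × 1,000 ≈ $114,049 → $114,000.
LTV cap: 75% × $58,000 = $43,500 → $43,500.
Binding constraint: loan-to-value.

$43,500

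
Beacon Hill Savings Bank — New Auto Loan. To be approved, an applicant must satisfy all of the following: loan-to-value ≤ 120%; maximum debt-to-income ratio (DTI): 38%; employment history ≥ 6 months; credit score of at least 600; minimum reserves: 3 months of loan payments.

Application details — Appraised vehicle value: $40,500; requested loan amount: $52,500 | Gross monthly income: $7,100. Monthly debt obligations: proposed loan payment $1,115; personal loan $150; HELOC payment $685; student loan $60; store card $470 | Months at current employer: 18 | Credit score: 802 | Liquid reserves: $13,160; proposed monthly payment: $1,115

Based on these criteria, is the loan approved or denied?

Denied

LTV = 52,500/40,500 = 129.6% > 120%
Total monthly debts = (1,115 + 150 + 685 + 60 + 470) = 2,480. DTI = 2,480/7,100 = 34.9% ≤ 38%
Employment 18 ≥ 6 months
Credit score 802 ≥ 600 (meets)
Reserves: 13,160 ÷ 1,115 = 11.8 months (meets 3-month minimum)
Fails on LTV.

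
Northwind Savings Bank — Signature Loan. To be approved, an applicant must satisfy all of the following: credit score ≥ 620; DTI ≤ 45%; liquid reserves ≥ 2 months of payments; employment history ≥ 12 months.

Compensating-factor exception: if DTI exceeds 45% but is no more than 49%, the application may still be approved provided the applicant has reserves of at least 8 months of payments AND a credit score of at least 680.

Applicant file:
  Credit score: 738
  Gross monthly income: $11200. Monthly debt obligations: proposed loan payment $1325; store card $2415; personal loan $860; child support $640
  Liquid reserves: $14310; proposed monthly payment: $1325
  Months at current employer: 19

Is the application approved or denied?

Credit score 738 ≥ 620 (meets base)
Total debts = (1,325 + 2,415 + 860 + 640) = 5,240. DTI: 5,240 ÷ 11,200 = 46.8%, over the 45% base limit.
Reserves = 14,310/1,325 = 10.8 months ≥ 2
Employment 19 ≥ 12 months
46.8% falls in the override range (45%–49%), so the compensating-factor test applies.
Override check — reserves: 10.8 mo (ok); score: 738 (ok).
Both override conditions satisfied; DTI exception granted.

Approved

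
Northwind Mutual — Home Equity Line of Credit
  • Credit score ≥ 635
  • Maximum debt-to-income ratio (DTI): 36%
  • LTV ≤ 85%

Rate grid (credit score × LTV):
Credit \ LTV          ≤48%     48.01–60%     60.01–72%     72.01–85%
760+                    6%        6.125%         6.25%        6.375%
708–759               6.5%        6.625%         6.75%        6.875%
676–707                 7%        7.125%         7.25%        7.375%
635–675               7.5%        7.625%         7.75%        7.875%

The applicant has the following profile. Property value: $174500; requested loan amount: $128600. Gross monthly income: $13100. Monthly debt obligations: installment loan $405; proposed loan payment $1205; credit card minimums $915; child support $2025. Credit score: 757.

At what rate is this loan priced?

Credit score 757 ≥ 635; Total monthly debts = (405 + 1,205 + 915 + 2,025) = 4,550. DTI = 4,550/13,100 = 34.7% ≤ 36%
Loan-to-value = 128,600/174,500 = 73.7% — pass (85% max)
Row: 757 falls in 708–759. Column: 73.7% falls in 72.01–85%. Rate = 6.875%.

6.875%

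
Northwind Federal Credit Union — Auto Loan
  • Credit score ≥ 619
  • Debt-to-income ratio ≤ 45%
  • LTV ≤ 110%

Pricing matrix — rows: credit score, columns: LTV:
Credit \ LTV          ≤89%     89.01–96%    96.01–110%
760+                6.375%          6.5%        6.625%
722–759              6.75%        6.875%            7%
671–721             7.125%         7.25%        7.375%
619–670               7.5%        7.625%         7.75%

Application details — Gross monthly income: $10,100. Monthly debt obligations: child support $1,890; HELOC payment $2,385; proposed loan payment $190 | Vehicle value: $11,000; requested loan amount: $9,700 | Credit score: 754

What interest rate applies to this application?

6.75%

Credit score 754 ≥ 619; Total monthly debts = (1,890 + 2,385 + 190) = 4,465. DTI = 4,465/10,100 = 44.2% ≤ 45%
LTV: 9,700 ÷ 11,000 = 88.2%, within 110% cap
Score 754 is in the 722–759 band; LTV 88.2% is in the ≤89% band → 6.75%.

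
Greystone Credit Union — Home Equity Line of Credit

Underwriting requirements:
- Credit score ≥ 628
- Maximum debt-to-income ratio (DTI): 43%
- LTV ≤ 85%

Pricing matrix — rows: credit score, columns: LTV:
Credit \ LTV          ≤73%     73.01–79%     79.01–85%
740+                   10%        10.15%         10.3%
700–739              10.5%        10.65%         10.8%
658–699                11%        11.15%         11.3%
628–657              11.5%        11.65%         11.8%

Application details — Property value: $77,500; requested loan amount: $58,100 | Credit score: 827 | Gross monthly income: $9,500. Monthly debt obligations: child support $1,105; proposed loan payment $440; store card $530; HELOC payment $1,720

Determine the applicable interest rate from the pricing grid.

Credit score 827 ≥ 628; Total monthly debts = (1,105 + 440 + 530 + 1,720) = 3,795. DTI: 3,795 ÷ 9,500 = 39.9%, within the 43% cap
LTV: 58,100 ÷ 77,500 = 75%, within 85% cap
Row: 827 falls in 740+. Column: 75% falls in 73.01–79%. Rate = 10.15%.

10.15%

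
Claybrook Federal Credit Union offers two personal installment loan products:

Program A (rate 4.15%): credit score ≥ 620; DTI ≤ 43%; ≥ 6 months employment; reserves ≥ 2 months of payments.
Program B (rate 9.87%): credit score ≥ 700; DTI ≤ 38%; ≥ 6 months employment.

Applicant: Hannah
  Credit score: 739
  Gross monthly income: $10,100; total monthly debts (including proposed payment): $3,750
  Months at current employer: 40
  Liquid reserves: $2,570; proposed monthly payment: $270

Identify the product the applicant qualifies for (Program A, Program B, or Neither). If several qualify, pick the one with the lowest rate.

DTI = 3,750/10,100 = 37.1%.
Reserves = 2,570/270 = 9.5 months.
Program A: score 739 ≥ 620; DTI 37.1% ≤ 43%; employment 40 ≥ 6 mo; reserves 9.5 ≥ 2 mo → qualifies.
Program B: score 739 ≥ 700; DTI 37.1% ≤ 38%; employment 40 ≥ 6 mo → qualifies.
Qualifying: Program A, Program B. Lowest rate is 4.15% → Program A.

Program A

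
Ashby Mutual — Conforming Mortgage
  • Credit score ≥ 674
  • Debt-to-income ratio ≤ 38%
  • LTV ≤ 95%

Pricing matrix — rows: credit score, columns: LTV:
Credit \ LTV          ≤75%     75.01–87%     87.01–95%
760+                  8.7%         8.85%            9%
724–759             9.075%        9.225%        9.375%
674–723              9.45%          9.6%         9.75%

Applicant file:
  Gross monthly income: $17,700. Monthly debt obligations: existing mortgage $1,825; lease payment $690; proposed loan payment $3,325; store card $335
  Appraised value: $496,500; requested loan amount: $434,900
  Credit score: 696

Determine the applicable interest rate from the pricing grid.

9.75%

Credit score 696 ≥ 674; Total monthly debts = (1,825 + 690 + 3,325 + 335) = 6,175. DTI: 6,175 ÷ 17,700 = 34.9%, within the 38% cap
LTV: 434,900 ÷ 496,500 = 87.6%, within 95% cap
Credit 696 → row 674–723; LTV 87.6% → column 87.01–95%. Grid cell → 9.75%.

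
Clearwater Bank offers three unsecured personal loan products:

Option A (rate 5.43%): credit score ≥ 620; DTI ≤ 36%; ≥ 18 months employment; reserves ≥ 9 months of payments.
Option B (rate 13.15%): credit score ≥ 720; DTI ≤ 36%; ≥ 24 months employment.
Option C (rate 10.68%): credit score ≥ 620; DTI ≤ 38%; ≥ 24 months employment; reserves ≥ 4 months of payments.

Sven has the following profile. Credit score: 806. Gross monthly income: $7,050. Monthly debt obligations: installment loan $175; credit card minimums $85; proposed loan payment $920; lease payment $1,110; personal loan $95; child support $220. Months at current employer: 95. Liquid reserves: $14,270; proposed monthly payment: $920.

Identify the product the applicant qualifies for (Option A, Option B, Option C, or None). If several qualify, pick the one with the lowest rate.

Option C

Total debts = (175 + 85 + 920 + 1,110 + 95 + 220) = 2,605; DTI = 2,605/7,050 = 37%.
Reserves = 14,270/920 = 15.5 months.
Option A: score 806 ≥ 620; DTI 37% > 36%; employment 95 ≥ 18 mo; reserves 15.5 ≥ 9 mo → does not qualify.
Option B: score 806 ≥ 720; DTI 37% > 36%; employment 95 ≥ 24 mo → does not qualify.
Option C: score 806 ≥ 620; DTI 37% ≤ 38%; employment 95 ≥ 24 mo; reserves 15.5 ≥ 4 mo → qualifies.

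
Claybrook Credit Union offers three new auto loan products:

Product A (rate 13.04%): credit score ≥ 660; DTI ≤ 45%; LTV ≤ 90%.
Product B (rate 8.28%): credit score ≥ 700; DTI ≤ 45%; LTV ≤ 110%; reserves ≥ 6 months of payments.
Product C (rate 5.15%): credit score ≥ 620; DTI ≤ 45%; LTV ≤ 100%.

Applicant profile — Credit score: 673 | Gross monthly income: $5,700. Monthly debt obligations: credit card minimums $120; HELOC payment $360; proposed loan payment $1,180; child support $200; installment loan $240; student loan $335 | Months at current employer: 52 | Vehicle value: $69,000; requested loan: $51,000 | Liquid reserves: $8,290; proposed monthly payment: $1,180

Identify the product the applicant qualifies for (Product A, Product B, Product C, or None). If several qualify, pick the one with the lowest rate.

Total debts = (120 + 360 + 1,180 + 200 + 240 + 335) = 2,435; DTI = 2,435/5,700 = 42.7%.
LTV = 51,000/69,000 = 73.9%.
Reserves = 8,290/1,180 = 7.0 months.
Product A: score 673 ≥ 660; DTI 42.7% ≤ 45%; LTV 73.9% ≤ 90% → qualifies.
Product B: score 673 < 700; DTI 42.7% ≤ 45%; LTV 73.9% ≤ 110%; reserves 7.0 ≥ 6 mo → does not qualify.
Product C: score 673 ≥ 620; DTI 42.7% ≤ 45%; LTV 73.9% ≤ 100% → qualifies.
Qualifying: Product A, Product C. Lowest rate is 5.15% → Product C.

Product C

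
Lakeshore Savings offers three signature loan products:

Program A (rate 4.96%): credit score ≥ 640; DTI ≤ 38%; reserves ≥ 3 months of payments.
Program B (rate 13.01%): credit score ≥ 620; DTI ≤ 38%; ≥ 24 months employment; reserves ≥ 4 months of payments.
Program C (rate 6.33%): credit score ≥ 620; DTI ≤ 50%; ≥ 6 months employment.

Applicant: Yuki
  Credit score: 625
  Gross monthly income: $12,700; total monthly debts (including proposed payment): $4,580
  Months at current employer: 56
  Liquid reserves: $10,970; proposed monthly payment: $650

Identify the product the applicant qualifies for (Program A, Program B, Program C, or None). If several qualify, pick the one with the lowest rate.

DTI = 4,580/12,700 = 36.1%.
Reserves = 10,970/650 = 16.9 months.
Program A: score 625 < 640; DTI 36.1% ≤ 38%; reserves 16.9 ≥ 3 mo → does not qualify.
Program B: score 625 ≥ 620; DTI 36.1% ≤ 38%; employment 56 ≥ 24 mo; reserves 16.9 ≥ 4 mo → qualifies.
Program C: score 625 ≥ 620; DTI 36.1% ≤ 50%; employment 56 ≥ 6 mo → qualifies.
Qualifying: Program B, Program C. Lowest rate is 6.33% → Program C.

Program C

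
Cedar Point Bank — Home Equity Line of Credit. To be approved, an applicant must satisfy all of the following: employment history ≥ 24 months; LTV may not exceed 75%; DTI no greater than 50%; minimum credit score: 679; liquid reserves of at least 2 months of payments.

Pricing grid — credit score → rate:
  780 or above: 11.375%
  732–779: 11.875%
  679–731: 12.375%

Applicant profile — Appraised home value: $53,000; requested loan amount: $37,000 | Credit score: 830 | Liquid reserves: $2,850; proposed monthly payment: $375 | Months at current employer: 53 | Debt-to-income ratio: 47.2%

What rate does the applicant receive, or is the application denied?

Approved at 11.375%

Credit score 830 ≥ 679 (meets minimum)
Reserves: 2,850 ÷ 375 = 7.6 months (meets 2-month minimum)
DTI 47.2% ≤ 50%
LTV = 37,000/53,000 = 69.8% ≤ 75%
Employment 53 ≥ 24 months
All requirements met. Score 830 falls in the 780 or above tier → 11.375%.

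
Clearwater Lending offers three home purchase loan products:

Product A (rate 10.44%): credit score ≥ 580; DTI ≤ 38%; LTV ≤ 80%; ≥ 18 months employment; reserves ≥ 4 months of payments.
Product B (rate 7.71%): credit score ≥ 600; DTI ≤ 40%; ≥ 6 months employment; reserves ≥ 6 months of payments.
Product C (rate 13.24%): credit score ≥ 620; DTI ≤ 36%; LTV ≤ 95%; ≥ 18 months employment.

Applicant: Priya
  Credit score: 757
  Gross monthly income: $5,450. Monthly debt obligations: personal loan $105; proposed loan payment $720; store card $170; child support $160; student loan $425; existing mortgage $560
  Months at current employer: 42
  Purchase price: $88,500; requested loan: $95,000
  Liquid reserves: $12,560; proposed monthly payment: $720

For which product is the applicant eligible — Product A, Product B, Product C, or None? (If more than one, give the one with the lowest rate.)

Total debts = (105 + 720 + 170 + 160 + 425 + 560) = 2,140; DTI = 2,140/5,450 = 39.3%.
LTV = 95,000/88,500 = 107.3%.
Reserves = 12,560/720 = 17.4 months.
Product A: score 757 ≥ 580; DTI 39.3% > 38%; LTV 107.3% > 80%; employment 42 ≥ 18 mo; reserves 17.4 ≥ 4 mo → does not qualify.
Product B: score 757 ≥ 600; DTI 39.3% ≤ 40%; employment 42 ≥ 6 mo; reserves 17.4 ≥ 6 mo → qualifies.
Product C: score 757 ≥ 620; DTI 39.3% > 36%; LTV 107.3% > 95%; employment 42 ≥ 18 mo → does not qualify.

Product B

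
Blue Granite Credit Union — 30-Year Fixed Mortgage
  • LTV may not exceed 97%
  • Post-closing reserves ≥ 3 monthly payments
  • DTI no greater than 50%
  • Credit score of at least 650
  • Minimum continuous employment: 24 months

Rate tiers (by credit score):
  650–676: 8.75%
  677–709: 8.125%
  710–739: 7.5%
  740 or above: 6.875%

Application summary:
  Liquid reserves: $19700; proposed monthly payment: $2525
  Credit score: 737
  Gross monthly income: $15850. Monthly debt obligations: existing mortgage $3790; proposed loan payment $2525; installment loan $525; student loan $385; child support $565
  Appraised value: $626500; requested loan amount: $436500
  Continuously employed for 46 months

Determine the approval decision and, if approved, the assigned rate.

Approved at 7.5%

Credit score 737 ≥ 650 (meets minimum)
Total monthly debts = (3,790 + 2,525 + 525 + 385 + 565) = 7,790. Debt-to-income = 7,790/15,850 = 49.1% — meets 50% limit
Employment 46 ≥ 24 months
LTV = 436,500/626,500 = 69.7% ≤ 97%
Liquid reserves cover 19,700/2,525 = 7.8 months — ≥ 3 required
All requirements met. Score 737 falls in the 710–739 tier → 7.5%.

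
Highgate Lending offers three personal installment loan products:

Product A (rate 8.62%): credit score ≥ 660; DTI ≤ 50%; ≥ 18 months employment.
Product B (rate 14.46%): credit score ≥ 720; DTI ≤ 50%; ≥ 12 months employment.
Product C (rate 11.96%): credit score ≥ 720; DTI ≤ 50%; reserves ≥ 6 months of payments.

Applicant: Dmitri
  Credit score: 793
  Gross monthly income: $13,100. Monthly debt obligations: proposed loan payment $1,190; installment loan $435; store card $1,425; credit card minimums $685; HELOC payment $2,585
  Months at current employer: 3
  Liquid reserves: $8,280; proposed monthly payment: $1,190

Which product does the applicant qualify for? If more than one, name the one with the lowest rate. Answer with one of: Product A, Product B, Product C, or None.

Total debts = (1,190 + 435 + 1,425 + 685 + 2,585) = 6,320; DTI = 6,320/13,100 = 48.2%.
Reserves = 8,280/1,190 = 7.0 months.
Product A: score 793 ≥ 660; DTI 48.2% ≤ 50%; employment 3 < 18 mo → does not qualify.
Product B: score 793 ≥ 720; DTI 48.2% ≤ 50%; employment 3 < 12 mo → does not qualify.
Product C: score 793 ≥ 720; DTI 48.2% ≤ 50%; reserves 7.0 ≥ 6 mo → qualifies.

Product C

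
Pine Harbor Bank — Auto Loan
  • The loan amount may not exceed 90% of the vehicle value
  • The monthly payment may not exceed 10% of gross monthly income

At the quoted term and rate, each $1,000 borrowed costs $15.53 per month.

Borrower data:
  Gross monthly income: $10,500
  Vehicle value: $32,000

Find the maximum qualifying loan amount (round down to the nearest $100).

Payment cap: 10% × $10,500 = $1,050/month.
At $15.53 per $1,000, that supports 1,050/15.53 × 1,000 ≈ $67,611 → $67,600.
LTV cap: 90% × $32,000 = $28,800 → $28,800.
Binding constraint: loan-to-value.

$28,800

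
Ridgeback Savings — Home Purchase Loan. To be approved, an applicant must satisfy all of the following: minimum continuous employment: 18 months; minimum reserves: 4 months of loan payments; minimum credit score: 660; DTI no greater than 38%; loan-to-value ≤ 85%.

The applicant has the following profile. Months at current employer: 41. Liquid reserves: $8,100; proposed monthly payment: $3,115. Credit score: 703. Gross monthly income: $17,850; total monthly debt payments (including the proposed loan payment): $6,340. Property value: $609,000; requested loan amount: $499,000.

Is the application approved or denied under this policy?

Employment 41 ≥ 18 months
Reserves = 8,100/3,115 = 2.6 months < 4
Credit score 703 ≥ 660 (meets)
DTI: 6,340 ÷ 17,850 = 35.5%, within the 38% cap
Loan-to-value = 499,000/609,000 = 81.9% — pass (85% max)
Fails on reserves.

Denied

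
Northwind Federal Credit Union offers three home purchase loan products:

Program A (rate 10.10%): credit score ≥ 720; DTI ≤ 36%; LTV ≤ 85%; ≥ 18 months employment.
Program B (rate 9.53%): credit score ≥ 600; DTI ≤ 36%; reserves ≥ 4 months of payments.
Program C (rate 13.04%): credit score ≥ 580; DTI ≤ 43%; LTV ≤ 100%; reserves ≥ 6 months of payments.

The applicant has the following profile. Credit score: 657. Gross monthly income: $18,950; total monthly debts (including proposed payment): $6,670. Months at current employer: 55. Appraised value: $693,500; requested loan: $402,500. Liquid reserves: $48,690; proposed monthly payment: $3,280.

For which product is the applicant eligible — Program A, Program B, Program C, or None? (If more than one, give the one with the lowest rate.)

Program B

DTI = 6,670/18,950 = 35.2%.
LTV = 402,500/693,500 = 58%.
Reserves = 48,690/3,280 = 14.8 months.
Program A: score 657 < 720; DTI 35.2% ≤ 36%; LTV 58% ≤ 85%; employment 55 ≥ 18 mo → does not qualify.
Program B: score 657 ≥ 600; DTI 35.2% ≤ 36%; reserves 14.8 ≥ 4 mo → qualifies.
Program C: score 657 ≥ 580; DTI 35.2% ≤ 43%; LTV 58% ≤ 100%; reserves 14.8 ≥ 6 mo → qualifies.
Qualifying: Program B, Program C. Lowest rate is 9.53% → Program B.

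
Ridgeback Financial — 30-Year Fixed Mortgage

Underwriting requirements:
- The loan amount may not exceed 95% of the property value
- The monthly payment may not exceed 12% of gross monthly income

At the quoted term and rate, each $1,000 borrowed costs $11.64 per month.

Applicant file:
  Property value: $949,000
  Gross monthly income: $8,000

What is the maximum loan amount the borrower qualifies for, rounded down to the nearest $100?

Payment cap: 12% × $8,000 = $960/month.
At $11.64 per $1,000, that supports 960/11.64 × 1,000 ≈ $82,474 → $82,400.
LTV cap: 95% × $949,000 = $901,550 → $901,500.
Binding constraint: payment-to-income.

$82,400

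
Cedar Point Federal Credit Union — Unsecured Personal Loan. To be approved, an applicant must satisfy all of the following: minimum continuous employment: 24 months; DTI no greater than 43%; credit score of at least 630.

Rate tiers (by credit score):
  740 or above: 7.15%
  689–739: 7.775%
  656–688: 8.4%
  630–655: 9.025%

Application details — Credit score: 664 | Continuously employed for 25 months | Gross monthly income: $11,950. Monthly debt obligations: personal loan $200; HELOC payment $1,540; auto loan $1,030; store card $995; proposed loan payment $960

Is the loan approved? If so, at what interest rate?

Approved at 8.4%

Credit score 664 ≥ 630 (meets minimum)
Employment 25 ≥ 24 months
Total monthly debts = (200 + 1,540 + 1,030 + 995 + 960) = 4,725. Debt-to-income = 4,725/11,950 = 39.5% — meets 43% limit
All requirements met. Score 664 falls in the 656–688 tier → 8.4%.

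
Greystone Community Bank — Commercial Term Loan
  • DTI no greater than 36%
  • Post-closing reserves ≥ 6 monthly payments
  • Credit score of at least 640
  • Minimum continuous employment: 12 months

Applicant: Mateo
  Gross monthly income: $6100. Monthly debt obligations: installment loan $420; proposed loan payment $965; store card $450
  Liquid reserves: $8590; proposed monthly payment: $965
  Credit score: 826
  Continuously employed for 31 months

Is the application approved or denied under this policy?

Total monthly debts = (420 + 965 + 450) = 1,835. DTI = 1,835/6,100 = 30.1% ≤ 36%
Liquid reserves cover 8,590/965 = 8.9 months — ≥ 6 required
Credit score 826 ≥ 640 (meets)
Employment 31 ≥ 12 months
All criteria satisfied.

Approved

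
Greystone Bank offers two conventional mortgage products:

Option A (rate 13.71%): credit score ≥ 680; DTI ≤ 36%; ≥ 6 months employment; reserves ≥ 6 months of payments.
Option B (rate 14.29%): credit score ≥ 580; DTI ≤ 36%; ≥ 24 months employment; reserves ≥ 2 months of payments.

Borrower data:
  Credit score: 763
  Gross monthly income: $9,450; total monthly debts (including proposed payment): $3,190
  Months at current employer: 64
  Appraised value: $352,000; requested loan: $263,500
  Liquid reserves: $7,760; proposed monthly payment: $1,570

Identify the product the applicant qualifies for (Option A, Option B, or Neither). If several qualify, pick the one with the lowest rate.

DTI = 3,190/9,450 = 33.8%.
LTV = 263,500/352,000 = 74.9%.
Reserves = 7,760/1,570 = 4.9 months.
Option A: score 763 ≥ 680; DTI 33.8% ≤ 36%; employment 64 ≥ 6 mo; reserves 4.9 < 6 mo → does not qualify.
Option B: score 763 ≥ 580; DTI 33.8% ≤ 36%; employment 64 ≥ 24 mo; reserves 4.9 ≥ 2 mo → qualifies.

Option B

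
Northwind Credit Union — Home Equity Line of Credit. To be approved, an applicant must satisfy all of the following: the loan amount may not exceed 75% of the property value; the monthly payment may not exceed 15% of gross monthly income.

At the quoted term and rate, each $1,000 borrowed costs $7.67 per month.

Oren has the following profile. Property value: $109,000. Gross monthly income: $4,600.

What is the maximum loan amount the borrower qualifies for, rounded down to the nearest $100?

$81,700

Payment cap: 15% × $4,600 = $690/month.
At $7.67 per $1,000, that supports 690/7.67 × 1,000 ≈ $89,960 → $89,900.
LTV cap: 75% × $109,000 = $81,750 → $81,700.
Binding constraint: loan-to-value.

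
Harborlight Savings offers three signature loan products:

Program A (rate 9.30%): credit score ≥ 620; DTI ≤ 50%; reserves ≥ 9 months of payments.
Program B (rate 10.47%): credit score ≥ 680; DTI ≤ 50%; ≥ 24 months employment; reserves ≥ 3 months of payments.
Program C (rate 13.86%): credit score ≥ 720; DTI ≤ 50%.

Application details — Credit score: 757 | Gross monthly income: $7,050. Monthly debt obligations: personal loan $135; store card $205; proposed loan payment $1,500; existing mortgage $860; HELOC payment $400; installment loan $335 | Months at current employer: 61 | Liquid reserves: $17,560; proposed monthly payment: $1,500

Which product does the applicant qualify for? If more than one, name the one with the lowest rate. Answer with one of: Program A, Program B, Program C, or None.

Program A

Total debts = (135 + 205 + 1,500 + 860 + 400 + 335) = 3,435; DTI = 3,435/7,050 = 48.7%.
Reserves = 17,560/1,500 = 11.7 months.
Program A: score 757 ≥ 620; DTI 48.7% ≤ 50%; reserves 11.7 ≥ 9 mo → qualifies.
Program B: score 757 ≥ 680; DTI 48.7% ≤ 50%; employment 61 ≥ 24 mo; reserves 11.7 ≥ 3 mo → qualifies.
Program C: score 757 ≥ 720; DTI 48.7% ≤ 50% → qualifies.
Qualifying: Program A, Program B, Program C. Lowest rate is 9.30% → Program A.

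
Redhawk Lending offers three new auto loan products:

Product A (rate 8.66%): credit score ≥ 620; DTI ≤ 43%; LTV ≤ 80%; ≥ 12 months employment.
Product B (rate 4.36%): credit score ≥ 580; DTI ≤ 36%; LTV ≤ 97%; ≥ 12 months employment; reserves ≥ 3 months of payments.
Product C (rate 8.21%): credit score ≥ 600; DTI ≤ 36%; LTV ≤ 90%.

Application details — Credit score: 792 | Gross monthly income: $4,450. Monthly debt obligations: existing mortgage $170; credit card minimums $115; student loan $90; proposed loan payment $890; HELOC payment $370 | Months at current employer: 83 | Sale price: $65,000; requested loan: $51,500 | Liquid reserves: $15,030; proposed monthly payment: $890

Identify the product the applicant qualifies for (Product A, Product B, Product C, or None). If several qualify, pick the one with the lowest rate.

Product A

Total debts = (170 + 115 + 90 + 890 + 370) = 1,635; DTI = 1,635/4,450 = 36.7%.
LTV = 51,500/65,000 = 79.2%.
Reserves = 15,030/890 = 16.9 months.
Product A: score 792 ≥ 620; DTI 36.7% ≤ 43%; LTV 79.2% ≤ 80%; employment 83 ≥ 12 mo → qualifies.
Product B: score 792 ≥ 580; DTI 36.7% > 36%; LTV 79.2% ≤ 97%; employment 83 ≥ 12 mo; reserves 16.9 ≥ 3 mo → does not qualify.
Product C: score 792 ≥ 600; DTI 36.7% > 36%; LTV 79.2% ≤ 90% → does not qualify.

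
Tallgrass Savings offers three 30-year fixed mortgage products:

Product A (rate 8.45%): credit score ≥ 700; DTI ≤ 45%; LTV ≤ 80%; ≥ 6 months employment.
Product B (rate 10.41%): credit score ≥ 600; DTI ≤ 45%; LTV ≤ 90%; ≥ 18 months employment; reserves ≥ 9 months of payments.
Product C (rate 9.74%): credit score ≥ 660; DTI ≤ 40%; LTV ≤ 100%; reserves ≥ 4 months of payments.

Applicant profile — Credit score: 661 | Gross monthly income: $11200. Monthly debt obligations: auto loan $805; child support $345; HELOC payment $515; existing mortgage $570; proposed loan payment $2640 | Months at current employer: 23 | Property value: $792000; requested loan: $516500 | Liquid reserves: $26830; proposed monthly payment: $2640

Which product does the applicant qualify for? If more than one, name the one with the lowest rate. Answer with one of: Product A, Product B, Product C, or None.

Product B

Total debts = (805 + 345 + 515 + 570 + 2,640) = 4,875; DTI = 4,875/11,200 = 43.5%.
LTV = 516,500/792,000 = 65.2%.
Reserves = 26,830/2,640 = 10.2 months.
Product A: score 661 < 700; DTI 43.5% ≤ 45%; LTV 65.2% ≤ 80%; employment 23 ≥ 6 mo → does not qualify.
Product B: score 661 ≥ 600; DTI 43.5% ≤ 45%; LTV 65.2% ≤ 90%; employment 23 ≥ 18 mo; reserves 10.2 ≥ 9 mo → qualifies.
Product C: score 661 ≥ 660; DTI 43.5% > 40%; LTV 65.2% ≤ 100%; reserves 10.2 ≥ 4 mo → does not qualify.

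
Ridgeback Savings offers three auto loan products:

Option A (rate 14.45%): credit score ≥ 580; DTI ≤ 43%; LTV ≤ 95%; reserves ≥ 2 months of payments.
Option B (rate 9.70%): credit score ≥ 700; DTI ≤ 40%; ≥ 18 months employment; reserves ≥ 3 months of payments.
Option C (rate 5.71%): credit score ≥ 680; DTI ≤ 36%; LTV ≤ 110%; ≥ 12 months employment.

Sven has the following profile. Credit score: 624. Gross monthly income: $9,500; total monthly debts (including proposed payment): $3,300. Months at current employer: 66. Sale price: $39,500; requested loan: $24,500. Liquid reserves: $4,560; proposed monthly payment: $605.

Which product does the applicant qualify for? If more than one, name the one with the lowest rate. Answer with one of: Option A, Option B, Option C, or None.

DTI = 3,300/9,500 = 34.7%.
LTV = 24,500/39,500 = 62%.
Reserves = 4,560/605 = 7.5 months.
Option A: score 624 ≥ 580; DTI 34.7% ≤ 43%; LTV 62% ≤ 95%; reserves 7.5 ≥ 2 mo → qualifies.
Option B: score 624 < 700; DTI 34.7% ≤ 40%; employment 66 ≥ 18 mo; reserves 7.5 ≥ 3 mo → does not qualify.
Option C: score 624 < 680; DTI 34.7% ≤ 36%; LTV 62% ≤ 110%; employment 66 ≥ 12 mo → does not qualify.

Option A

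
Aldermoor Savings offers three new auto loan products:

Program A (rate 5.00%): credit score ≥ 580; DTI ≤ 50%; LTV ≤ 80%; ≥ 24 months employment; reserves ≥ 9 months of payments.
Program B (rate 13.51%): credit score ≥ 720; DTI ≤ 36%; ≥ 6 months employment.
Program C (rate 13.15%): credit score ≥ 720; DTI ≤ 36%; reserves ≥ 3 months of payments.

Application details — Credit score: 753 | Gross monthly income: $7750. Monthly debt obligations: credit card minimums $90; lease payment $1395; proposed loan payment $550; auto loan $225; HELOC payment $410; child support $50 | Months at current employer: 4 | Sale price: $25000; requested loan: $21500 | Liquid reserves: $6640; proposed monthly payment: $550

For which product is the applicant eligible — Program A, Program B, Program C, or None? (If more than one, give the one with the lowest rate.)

Program C

Total debts = (90 + 1,395 + 550 + 225 + 410 + 50) = 2,720; DTI = 2,720/7,750 = 35.1%.
LTV = 21,500/25,000 = 86%.
Reserves = 6,640/550 = 12.1 months.
Program A: score 753 ≥ 580; DTI 35.1% ≤ 50%; LTV 86% > 80%; employment 4 < 24 mo; reserves 12.1 ≥ 9 mo → does not qualify.
Program B: score 753 ≥ 720; DTI 35.1% ≤ 36%; employment 4 < 6 mo → does not qualify.
Program C: score 753 ≥ 720; DTI 35.1% ≤ 36%; reserves 12.1 ≥ 3 mo → qualifies.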